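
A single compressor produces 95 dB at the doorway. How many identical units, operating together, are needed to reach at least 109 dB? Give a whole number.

The shortfall is 109 − 95 = 14.0 dB, and N units add 10·log₁₀ N, so need 10·log₁₀ N ≥ 14.0.
N ≥ 10^(14.0/10) = 25.119, so N = 26.

26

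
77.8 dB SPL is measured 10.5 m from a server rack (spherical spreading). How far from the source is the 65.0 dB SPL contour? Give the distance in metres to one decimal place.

For a point source L₁ − L₂ = 20·log₁₀(r₂/r₁), so r₂ = r₁·10^((L₁−L₂)/20).
r₂ = 10.5·10^((77.8−65.0)/20) = 10.5·10^(12.8/20) = 45.83 m.

45.8 m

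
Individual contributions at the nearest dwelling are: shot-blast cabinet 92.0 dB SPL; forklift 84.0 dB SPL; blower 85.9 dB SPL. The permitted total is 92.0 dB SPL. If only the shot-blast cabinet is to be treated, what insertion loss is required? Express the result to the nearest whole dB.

2 dB

The untreated sources together contribute 10^(84.0/10) + 10^(85.9/10) = 6.402e+08, i.e. 88.06 dB SPL.
To meet 92.0 dB SPL overall, the treated shot-blast cabinet may contribute at most 10^(92.0/10) − 6.402e+08 = 9.447e+08, i.e. 89.75 dB SPL.
Required insertion loss = 92.0 − 89.75 = 2.25 dB.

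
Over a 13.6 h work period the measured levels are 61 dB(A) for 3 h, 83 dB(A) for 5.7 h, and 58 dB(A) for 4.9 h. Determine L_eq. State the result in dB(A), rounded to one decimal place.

L_eq = 10·log₁₀[(1/T)·Σ tᵢ·10^(Lᵢ/10)] with T = 13.6 h.
Σ tᵢ·10^(Lᵢ/10) = 3·10^(61/10) + 5.7·10^(83/10) + 4.9·10^(58/10) = 1.144e+09.
L_eq = 10·log₁₀(1.144e+09/13.6) = 79.25 dB(A).

79.2 dB(A)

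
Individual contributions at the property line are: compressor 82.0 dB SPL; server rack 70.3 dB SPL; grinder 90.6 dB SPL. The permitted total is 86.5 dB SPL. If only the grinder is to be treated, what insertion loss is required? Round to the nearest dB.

Fixed contribution from the other sources: Σ 10^(L/10) = 10^(82.0/10) + 10^(70.3/10) = 1.692e+08 (82.28 dB SPL).
To meet 86.5 dB SPL overall, the treated grinder may contribute at most 10^(86.5/10) − 1.692e+08 = 2.775e+08, i.e. 84.43 dB SPL.
So the grinder must be reduced from 90.6 to 84.43 dB SPL: IL = 6.17 dB.

6 dB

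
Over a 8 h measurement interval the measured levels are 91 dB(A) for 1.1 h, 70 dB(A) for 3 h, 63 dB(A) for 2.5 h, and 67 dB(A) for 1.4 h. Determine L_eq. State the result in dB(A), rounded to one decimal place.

82.5 dB(A)

L_eq = 10·log₁₀[(1/T)·Σ tᵢ·10^(Lᵢ/10)] with T = 8 h.
Σ tᵢ·10^(Lᵢ/10) = 1.1·10^(91/10) + 3·10^(70/10) + 2.5·10^(63/10) + 1.4·10^(67/10) = 1.427e+09.
L_eq = 10·log₁₀(1.427e+09/8) = 82.51 dB(A).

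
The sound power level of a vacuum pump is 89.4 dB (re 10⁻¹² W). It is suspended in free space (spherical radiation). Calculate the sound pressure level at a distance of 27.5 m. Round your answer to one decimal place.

49.6 dB

Free-field spherical radiation: L_p = L_w − 10·log₁₀(4π·r²), r = 27.5 m.
4π·r² = 9503 m², 10·log₁₀ of that is 39.779 dB.
L_p = 89.4 − 39.779 = 49.62 dB.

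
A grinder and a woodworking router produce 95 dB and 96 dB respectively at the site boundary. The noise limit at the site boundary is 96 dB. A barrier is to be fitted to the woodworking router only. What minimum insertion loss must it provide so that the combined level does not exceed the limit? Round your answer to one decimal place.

6.9 dB

Everything except the woodworking router sums to 10^(95/10) = 3.162e+09 in linear terms, 95.00 dB.
To meet 96 dB overall, the treated woodworking router may contribute at most 10^(96/10) − 3.162e+09 = 8.188e+08, i.e. 89.13 dB.
So the woodworking router must be reduced from 96 to 89.13 dB: IL = 6.87 dB.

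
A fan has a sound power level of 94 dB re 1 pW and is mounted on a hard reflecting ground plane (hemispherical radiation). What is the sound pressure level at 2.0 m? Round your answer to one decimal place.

80.0 dB

The power spreads over a hemisphere of area 2π·r², so L_p = L_w − 10·log₁₀(2π·r²).
2π·r² = 25.13 m², 10·log₁₀ of that is 14.002 dB.
L_p = 94 − 14.002 = 80.00 dB.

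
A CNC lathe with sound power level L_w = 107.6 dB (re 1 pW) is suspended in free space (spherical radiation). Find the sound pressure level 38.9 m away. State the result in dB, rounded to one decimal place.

Free-field spherical radiation: L_p = L_w − 10·log₁₀(4π·r²), r = 38.9 m.
4π·r² = 1.902e+04 m², 10·log₁₀ of that is 42.791 dB.
L_p = 107.6 − 42.791 = 64.81 dB.

64.8 dB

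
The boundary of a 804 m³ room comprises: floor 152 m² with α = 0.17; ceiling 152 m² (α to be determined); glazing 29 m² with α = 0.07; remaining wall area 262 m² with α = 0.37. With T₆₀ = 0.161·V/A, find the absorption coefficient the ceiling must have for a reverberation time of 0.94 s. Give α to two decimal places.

0.08

Required total absorption A = 0.161·804/0.94 = 137.71 m².
Absorption from the other surfaces = 152·0.17 + 29·0.07 + 262·0.37 = 124.81 m², so the ceiling must supply 12.90 m² over 152 m².
α = 12.90/152 = 0.085.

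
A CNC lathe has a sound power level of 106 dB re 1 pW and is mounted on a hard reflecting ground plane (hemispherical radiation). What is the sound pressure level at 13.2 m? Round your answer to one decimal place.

Free-field hemispherical radiation: L_p = L_w − 10·log₁₀(2π·r²), r = 13.2 m.
2π·r² = 1095 m², 10·log₁₀ of that is 30.393 dB.
L_p = 106 − 30.393 = 75.61 dB.

75.6 dB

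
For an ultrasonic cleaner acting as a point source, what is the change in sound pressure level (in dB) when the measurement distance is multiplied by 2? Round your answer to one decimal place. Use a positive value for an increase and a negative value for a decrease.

Point-source spreading: ΔL = −20·log₁₀(r₂/r₁).
ΔL = −20·log₁₀(2) = -6.02 dB.

-6.0 dB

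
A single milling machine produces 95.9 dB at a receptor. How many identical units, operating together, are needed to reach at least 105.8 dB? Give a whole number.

The shortfall is 105.8 − 95.9 = 9.9 dB, and N units add 10·log₁₀ N, so need 10·log₁₀ N ≥ 9.9.
N ≥ 10^(9.9/10) = 9.772, so N = 10.

10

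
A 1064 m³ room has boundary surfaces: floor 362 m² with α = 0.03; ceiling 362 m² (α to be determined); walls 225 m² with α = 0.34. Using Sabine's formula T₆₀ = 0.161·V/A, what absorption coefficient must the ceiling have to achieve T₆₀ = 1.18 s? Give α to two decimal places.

From T₆₀ = 0.161·V/A, the target T₆₀ = 1.18 s needs A = 0.161·1064/1.18 = 145.17 m².
Absorption from the other surfaces = 362·0.03 + 225·0.34 = 87.36 m², so the ceiling must supply 57.81 m² over 362 m².
α = 57.81/362 = 0.160.

0.16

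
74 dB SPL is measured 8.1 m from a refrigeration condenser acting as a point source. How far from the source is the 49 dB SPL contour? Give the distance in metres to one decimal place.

144.0 m

The 25.0 dB drop corresponds to a distance ratio of 10^(25.0/20) for a point source.
r₂ = 8.1·10^((74−49)/20) = 8.1·10^(25.0/20) = 144.04 m.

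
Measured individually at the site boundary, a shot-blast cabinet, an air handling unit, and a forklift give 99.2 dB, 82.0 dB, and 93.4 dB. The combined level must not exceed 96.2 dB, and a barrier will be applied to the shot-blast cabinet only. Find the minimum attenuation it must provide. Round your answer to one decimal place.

6.6 dB

The untreated sources together contribute 10^(82.0/10) + 10^(93.4/10) = 2.346e+09, i.e. 93.70 dB.
To meet 96.2 dB overall, the treated shot-blast cabinet may contribute at most 10^(96.2/10) − 2.346e+09 = 1.822e+09, i.e. 92.61 dB.
So the shot-blast cabinet must be reduced from 99.2 to 92.61 dB: IL = 6.59 dB.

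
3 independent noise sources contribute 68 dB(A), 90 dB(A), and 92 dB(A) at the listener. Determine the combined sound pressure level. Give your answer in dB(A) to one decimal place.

Incoherent sources combine by intensity addition: L_total = 10·log₁₀(Σ 10^(L_i/10)).
Σ 10^(L/10) = 10^(68/10) + 10^(90/10) + 10^(92/10) = 2.591e+09.
L_total = 10·log₁₀(2.591e+09) = 94.14 dB(A).

94.1 dB(A)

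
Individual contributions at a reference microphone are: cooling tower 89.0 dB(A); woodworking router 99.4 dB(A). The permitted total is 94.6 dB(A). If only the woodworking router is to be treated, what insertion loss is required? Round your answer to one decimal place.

6.2 dB

The untreated sources together contribute 10^(89.0/10) = 7.943e+08, i.e. 89.00 dB(A).
The limit corresponds to 10^(94.6/10) = 2.884e+09; subtracting the fixed part leaves 2.090e+09 for the woodworking router, i.e. 93.20 dB(A).
So the woodworking router must be reduced from 99.4 to 93.20 dB(A): IL = 6.20 dB.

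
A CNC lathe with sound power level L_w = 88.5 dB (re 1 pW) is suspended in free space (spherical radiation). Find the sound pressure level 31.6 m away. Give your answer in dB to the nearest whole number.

48 dB

The power spreads over a sphere of area 4π·r², so L_p = L_w − 10·log₁₀(4π·r²).
4π·r² = 1.255e+04 m², 10·log₁₀ of that is 40.986 dB.
L_p = 88.5 − 40.986 = 47.51 dB.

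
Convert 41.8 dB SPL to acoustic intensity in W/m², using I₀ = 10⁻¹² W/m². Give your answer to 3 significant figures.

1.51e-08 W/m²

L = 10·log₁₀(I/I₀) ⇒ I = I₀·10^(L/10) = 10⁻¹² × 10^4.18.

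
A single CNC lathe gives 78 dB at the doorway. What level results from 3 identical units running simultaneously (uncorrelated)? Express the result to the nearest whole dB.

83 dB

N identical incoherent sources raise the level by 10·log₁₀ N.
L_total = 78 + 10·log₁₀(3) = 78 + 4.771 = 82.77 dB.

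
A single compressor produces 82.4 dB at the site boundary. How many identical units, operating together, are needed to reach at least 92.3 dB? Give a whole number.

10

The shortfall is 92.3 − 82.4 = 9.9 dB, and N units add 10·log₁₀ N, so need 10·log₁₀ N ≥ 9.9.
N ≥ 10^(9.9/10) = 9.772, so N = 10.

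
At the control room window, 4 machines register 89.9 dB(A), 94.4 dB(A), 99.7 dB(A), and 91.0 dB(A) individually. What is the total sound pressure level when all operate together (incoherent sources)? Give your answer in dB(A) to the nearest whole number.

102 dB(A)

For uncorrelated sources the intensities add, so convert each level to linear form, sum, and take 10·log₁₀ of the total.
Σ 10^(L/10) = 10^(89.9/10) + 10^(94.4/10) + 10^(99.7/10) + 10^(91.0/10) = 1.432e+10.
L_total = 10·log₁₀(1.432e+10) = 101.56 dB(A).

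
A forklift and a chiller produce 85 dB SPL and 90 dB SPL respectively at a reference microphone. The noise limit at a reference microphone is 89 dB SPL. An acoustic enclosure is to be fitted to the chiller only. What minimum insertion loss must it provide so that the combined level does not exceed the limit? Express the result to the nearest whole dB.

The untreated sources together contribute 10^(85/10) = 3.162e+08, i.e. 85.00 dB SPL.
To meet 89 dB SPL overall, the treated chiller may contribute at most 10^(89/10) − 3.162e+08 = 4.781e+08, i.e. 86.80 dB SPL.
Required insertion loss = 90 − 86.80 = 3.20 dB.

3 dB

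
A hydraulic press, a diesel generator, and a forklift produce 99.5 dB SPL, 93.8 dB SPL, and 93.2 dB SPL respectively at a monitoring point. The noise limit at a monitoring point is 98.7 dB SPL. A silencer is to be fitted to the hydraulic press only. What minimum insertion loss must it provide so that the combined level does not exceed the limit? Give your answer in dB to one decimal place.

Everything except the hydraulic press sums to 10^(93.8/10) + 10^(93.2/10) = 4.488e+09 in linear terms, 96.52 dB SPL.
To meet 98.7 dB SPL overall, the treated hydraulic press may contribute at most 10^(98.7/10) − 4.488e+09 = 2.925e+09, i.e. 94.66 dB SPL.
Required insertion loss = 99.5 − 94.66 = 4.84 dB.

4.8 dB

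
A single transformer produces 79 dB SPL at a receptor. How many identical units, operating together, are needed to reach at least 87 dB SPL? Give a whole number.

The shortfall is 87 − 79 = 8.0 dB, and N units add 10·log₁₀ N, so need 10·log₁₀ N ≥ 8.0.
N ≥ 10^(8.0/10) = 6.310, so N = 7.

7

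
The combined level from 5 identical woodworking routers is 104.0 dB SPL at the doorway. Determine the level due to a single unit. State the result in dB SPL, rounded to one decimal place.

97.0 dB SPL

Dividing the total intensity by 5 lowers the level by 10·log₁₀ 5 = 6.990 dB: L₁ = 104.0 − 6.990.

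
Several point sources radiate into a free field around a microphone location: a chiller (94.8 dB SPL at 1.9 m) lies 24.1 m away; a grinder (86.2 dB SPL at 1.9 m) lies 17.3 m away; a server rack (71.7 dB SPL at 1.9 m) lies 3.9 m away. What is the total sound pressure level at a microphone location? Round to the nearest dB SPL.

Propagate each source to the receiver with L = L_ref − 20·log₁₀(r/r_ref), then add intensities.
chiller: 94.8 − 20·log₁₀(24.1/1.9) = 94.8 − 22.07 = 72.73 dB SPL.
grinder: 86.2 − 20·log₁₀(17.3/1.9) = 86.2 − 19.19 = 67.01 dB SPL.
server rack: 71.7 − 20·log₁₀(3.9/1.9) = 71.7 − 6.25 = 65.45 dB SPL.
Σ 10^(L/10) = 2.731e+07 → L_total = 10·log₁₀(2.731e+07) = 74.36 dB SPL.

74 dB SPL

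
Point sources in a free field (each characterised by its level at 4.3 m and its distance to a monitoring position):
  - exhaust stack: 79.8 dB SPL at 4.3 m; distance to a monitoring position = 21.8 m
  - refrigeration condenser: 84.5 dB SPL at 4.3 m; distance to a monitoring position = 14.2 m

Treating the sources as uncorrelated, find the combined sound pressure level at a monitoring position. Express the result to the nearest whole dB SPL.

Propagate each source to the receiver with L = L_ref − 20·log₁₀(r/r_ref), then add intensities.
exhaust stack: 79.8 − 20·log₁₀(21.8/4.3) = 79.8 − 14.10 = 65.70 dB SPL.
refrigeration condenser: 84.5 − 20·log₁₀(14.2/4.3) = 84.5 − 10.38 = 74.12 dB SPL.
Σ 10^(L/10) = 2.956e+07 → L_total = 10·log₁₀(2.956e+07) = 74.71 dB SPL.

75 dB SPL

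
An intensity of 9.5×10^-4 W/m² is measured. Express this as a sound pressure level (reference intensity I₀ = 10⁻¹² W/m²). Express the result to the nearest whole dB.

Dividing by I₀ shifts the exponent by 12: I/I₀ = 9.5×10^8.
L = 10·(0.9777 + 8) = 89.78 dB.

90 dB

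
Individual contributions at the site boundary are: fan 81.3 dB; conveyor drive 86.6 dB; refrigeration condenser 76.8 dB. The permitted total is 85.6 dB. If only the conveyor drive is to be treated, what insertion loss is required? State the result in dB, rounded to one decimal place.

4.0 dB

Everything except the conveyor drive sums to 10^(81.3/10) + 10^(76.8/10) = 1.828e+08 in linear terms, 82.62 dB.
To meet 85.6 dB overall, the treated conveyor drive may contribute at most 10^(85.6/10) − 1.828e+08 = 1.803e+08, i.e. 82.56 dB.
So the conveyor drive must be reduced from 86.6 to 82.56 dB: IL = 4.04 dB.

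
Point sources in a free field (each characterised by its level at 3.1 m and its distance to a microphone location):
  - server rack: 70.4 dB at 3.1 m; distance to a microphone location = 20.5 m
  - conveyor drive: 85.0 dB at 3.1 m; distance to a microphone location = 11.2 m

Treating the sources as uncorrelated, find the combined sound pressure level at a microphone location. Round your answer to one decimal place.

73.9 dB

First find each source's level at the receiver (point-source: −20·log₁₀(r/r_ref)), then combine on an intensity basis.
server rack: 70.4 − 20·log₁₀(20.5/3.1) = 70.4 − 16.41 = 53.99 dB.
conveyor drive: 85.0 − 20·log₁₀(11.2/3.1) = 85.0 − 11.16 = 73.84 dB.
Σ 10^(L/10) = 2.448e+07 → L_total = 10·log₁₀(2.448e+07) = 73.89 dB.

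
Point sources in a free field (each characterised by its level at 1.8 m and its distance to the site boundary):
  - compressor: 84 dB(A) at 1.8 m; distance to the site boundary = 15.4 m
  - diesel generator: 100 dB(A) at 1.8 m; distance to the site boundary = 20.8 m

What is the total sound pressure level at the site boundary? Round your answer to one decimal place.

Apply inverse-square spreading to bring every level to the receiver, then sum 10^(L/10).
compressor: 84 − 20·log₁₀(15.4/1.8) = 84 − 18.64 = 65.36 dB(A).
diesel generator: 100 − 20·log₁₀(20.8/1.8) = 100 − 21.26 = 78.74 dB(A).
Σ 10^(L/10) = 7.832e+07 → L_total = 10·log₁₀(7.832e+07) = 78.94 dB(A).

78.9 dB(A)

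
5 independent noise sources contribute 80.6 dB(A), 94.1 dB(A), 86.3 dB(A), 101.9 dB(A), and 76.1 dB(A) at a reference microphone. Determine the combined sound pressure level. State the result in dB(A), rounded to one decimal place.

For uncorrelated sources the intensities add, so convert each level to linear form, sum, and take 10·log₁₀ of the total.
Σ 10^(L/10) = 10^(80.6/10) + 10^(94.1/10) + 10^(86.3/10) + 10^(101.9/10) + 10^(76.1/10) = 1.864e+10.
L_total = 10·log₁₀(1.864e+10) = 102.70 dB(A).

102.7 dB(A)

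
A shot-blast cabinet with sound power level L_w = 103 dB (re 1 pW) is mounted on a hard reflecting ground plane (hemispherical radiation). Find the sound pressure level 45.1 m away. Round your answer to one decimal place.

61.9 dB

L_p = L_w − 10·log₁₀(2π·r²) with r = 45.1 m.
2π·r² = 1.278e+04 m², 10·log₁₀ of that is 41.065 dB.
L_p = 103 − 41.065 = 61.93 dB.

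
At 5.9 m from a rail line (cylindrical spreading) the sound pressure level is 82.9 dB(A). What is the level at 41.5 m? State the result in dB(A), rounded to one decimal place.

74.4 dB(A)

Line-source attenuation: ΔL = 10·log₁₀(r₂/r₁) = 10·log₁₀(41.5/5.9) = 8.472 dB.
L₂ = 82.9 − 10·log₁₀(41.5/5.9) = 82.9 − 8.472 = 74.43 dB(A).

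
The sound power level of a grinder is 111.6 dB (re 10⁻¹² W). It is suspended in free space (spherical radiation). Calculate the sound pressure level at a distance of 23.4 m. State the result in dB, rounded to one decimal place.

Free-field spherical radiation: L_p = L_w − 10·log₁₀(4π·r²), r = 23.4 m.
4π·r² = 6881 m², 10·log₁₀ of that is 38.376 dB.
L_p = 111.6 − 38.376 = 73.22 dB.

73.2 dB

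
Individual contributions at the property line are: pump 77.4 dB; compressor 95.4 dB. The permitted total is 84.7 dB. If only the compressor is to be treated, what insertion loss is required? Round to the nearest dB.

12 dB

The untreated sources together contribute 10^(77.4/10) = 5.495e+07, i.e. 77.40 dB.
To meet 84.7 dB overall, the treated compressor may contribute at most 10^(84.7/10) − 5.495e+07 = 2.402e+08, i.e. 83.81 dB.
Required insertion loss = 95.4 − 83.81 = 11.59 dB.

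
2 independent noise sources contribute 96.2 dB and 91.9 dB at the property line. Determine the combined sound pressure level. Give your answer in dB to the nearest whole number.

For uncorrelated sources the intensities add, so convert each level to linear form, sum, and take 10·log₁₀ of the total.
Σ 10^(L/10) = 10^(96.2/10) + 10^(91.9/10) = 5.718e+09.
L_total = 10·log₁₀(5.718e+09) = 97.57 dB.

98 dB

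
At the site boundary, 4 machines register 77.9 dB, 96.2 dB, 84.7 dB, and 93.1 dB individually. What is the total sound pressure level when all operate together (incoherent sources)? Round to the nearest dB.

For uncorrelated sources the intensities add, so convert each level to linear form, sum, and take 10·log₁₀ of the total.
Σ 10^(L/10) = 10^(77.9/10) + 10^(96.2/10) + 10^(84.7/10) + 10^(93.1/10) = 6.567e+09.
L_total = 10·log₁₀(6.567e+09) = 98.17 dB.

98 dB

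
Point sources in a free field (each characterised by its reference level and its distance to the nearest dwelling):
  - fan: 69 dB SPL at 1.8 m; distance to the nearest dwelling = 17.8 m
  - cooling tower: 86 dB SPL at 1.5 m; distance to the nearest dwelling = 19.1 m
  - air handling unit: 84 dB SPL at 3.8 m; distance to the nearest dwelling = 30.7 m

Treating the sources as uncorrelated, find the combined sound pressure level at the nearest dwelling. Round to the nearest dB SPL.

First find each source's level at the receiver (point-source: −20·log₁₀(r/r_ref)), then combine on an intensity basis.
fan: 69 − 20·log₁₀(17.8/1.8) = 69 − 19.90 = 49.10 dB SPL.
cooling tower: 86 − 20·log₁₀(19.1/1.5) = 86 − 22.10 = 63.90 dB SPL.
air handling unit: 84 − 20·log₁₀(30.7/3.8) = 84 − 18.15 = 65.85 dB SPL.
Σ 10^(L/10) = 6.385e+06 → L_total = 10·log₁₀(6.385e+06) = 68.05 dB SPL.

68 dB SPL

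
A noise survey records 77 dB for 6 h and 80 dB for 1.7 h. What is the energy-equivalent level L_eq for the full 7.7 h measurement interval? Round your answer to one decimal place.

77.9 dB

L_eq = 10·log₁₀[(1/T)·Σ tᵢ·10^(Lᵢ/10)] with T = 7.7 h.
Σ tᵢ·10^(Lᵢ/10) = 6·10^(77/10) + 1.7·10^(80/10) = 4.707e+08.
L_eq = 10·log₁₀(4.707e+08/7.7) = 77.86 dB.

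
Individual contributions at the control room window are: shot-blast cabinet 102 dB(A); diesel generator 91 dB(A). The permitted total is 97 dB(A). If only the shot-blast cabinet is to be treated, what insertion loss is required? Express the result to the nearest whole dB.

6 dB

Fixed contribution from the other source: Σ 10^(L/10) = 10^(91/10) = 1.259e+09 (91.00 dB(A)).
The limit corresponds to 10^(97/10) = 5.012e+09; subtracting the fixed part leaves 3.753e+09 for the shot-blast cabinet, i.e. 95.74 dB(A).
So the shot-blast cabinet must be reduced from 102 to 95.74 dB(A): IL = 6.26 dB.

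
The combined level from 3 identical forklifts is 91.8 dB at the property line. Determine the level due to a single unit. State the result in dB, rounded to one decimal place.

87.0 dB

For N identical incoherent sources L_total = L₁ + 10·log₁₀ N, so L₁ = 91.8 − 10·log₁₀(3) = 91.8 − 4.771.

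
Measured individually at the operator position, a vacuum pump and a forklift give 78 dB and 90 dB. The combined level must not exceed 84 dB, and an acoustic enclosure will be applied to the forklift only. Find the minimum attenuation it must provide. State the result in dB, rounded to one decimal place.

The untreated sources together contribute 10^(78/10) = 6.310e+07, i.e. 78.00 dB.
The limit corresponds to 10^(84/10) = 2.512e+08; subtracting the fixed part leaves 1.881e+08 for the forklift, i.e. 82.74 dB.
Required insertion loss = 90 − 82.74 = 7.26 dB.

7.3 dB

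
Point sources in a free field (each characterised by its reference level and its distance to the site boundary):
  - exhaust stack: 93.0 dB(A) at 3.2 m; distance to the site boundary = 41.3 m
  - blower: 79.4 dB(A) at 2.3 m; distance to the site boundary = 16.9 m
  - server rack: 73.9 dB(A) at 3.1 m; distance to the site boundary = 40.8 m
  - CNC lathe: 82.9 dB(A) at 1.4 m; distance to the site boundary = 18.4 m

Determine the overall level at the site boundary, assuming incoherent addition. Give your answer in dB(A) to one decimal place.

71.7 dB(A)

Propagate each source to the receiver with L = L_ref − 20·log₁₀(r/r_ref), then add intensities.
exhaust stack: 93.0 − 20·log₁₀(41.3/3.2) = 93.0 − 22.22 = 70.78 dB(A).
blower: 79.4 − 20·log₁₀(16.9/2.3) = 79.4 − 17.32 = 62.08 dB(A).
server rack: 73.9 − 20·log₁₀(40.8/3.1) = 73.9 − 22.39 = 51.51 dB(A).
CNC lathe: 82.9 − 20·log₁₀(18.4/1.4) = 82.9 − 22.37 = 60.53 dB(A).
Σ 10^(L/10) = 1.486e+07 → L_total = 10·log₁₀(1.486e+07) = 71.72 dB(A).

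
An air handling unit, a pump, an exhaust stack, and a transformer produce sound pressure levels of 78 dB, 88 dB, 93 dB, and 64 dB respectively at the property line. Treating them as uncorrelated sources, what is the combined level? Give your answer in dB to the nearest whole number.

Incoherent sources combine by intensity addition: L_total = 10·log₁₀(Σ 10^(L_i/10)).
Σ 10^(L/10) = 10^(78/10) + 10^(88/10) + 10^(93/10) + 10^(64/10) = 2.692e+09.
L_total = 10·log₁₀(2.692e+09) = 94.30 dB.

94 dB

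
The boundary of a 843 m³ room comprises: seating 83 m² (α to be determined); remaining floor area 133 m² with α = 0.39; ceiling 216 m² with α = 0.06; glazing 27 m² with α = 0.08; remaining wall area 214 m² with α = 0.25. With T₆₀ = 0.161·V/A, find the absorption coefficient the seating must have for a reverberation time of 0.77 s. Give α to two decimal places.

A = 0.161·V/T₆₀ = 0.161·843/0.77 = 176.26 m² sabins.
Absorption from the other surfaces = 133·0.39 + 216·0.06 + 27·0.08 + 214·0.25 = 120.49 m², so the seating must supply 55.77 m² over 83 m².
α = 55.77/83 = 0.672.

0.67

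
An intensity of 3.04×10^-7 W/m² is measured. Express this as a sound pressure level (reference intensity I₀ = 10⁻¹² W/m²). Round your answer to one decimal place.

54.8 dB

L = 10·log₁₀(I/I₀) = 10·log₁₀(3.04×10^-7/10⁻¹²) = 10·log₁₀(3.04×10^5).
L = 10·(0.4829 + 5) = 54.83 dB.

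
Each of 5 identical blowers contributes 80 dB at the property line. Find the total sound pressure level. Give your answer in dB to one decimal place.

87.0 dB

N identical incoherent sources raise the level by 10·log₁₀ N.
L_total = 80 + 10·log₁₀(5) = 80 + 6.990 = 86.99 dB.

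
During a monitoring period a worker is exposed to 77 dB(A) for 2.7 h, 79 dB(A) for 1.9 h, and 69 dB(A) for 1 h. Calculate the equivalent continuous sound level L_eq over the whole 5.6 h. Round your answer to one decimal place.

Weight each interval's intensity by its duration and average over T = 5.6 h:
Σ tᵢ·10^(Lᵢ/10) = 2.7·10^(77/10) + 1.9·10^(79/10) + 1·10^(69/10) = 2.942e+08.
L_eq = 10·log₁₀(2.942e+08/5.6) = 77.20 dB(A).

77.2 dB(A)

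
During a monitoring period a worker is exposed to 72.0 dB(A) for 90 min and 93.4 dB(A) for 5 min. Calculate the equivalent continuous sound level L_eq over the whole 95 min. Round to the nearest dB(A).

L_eq = 10·log₁₀[(1/T)·Σ tᵢ·10^(Lᵢ/10)] with T = 95 min.
Σ tᵢ·10^(Lᵢ/10) = 90·10^(72.0/10) + 5·10^(93.4/10) = 1.237e+10.
L_eq = 10·log₁₀(1.237e+10/95) = 81.14 dB(A).

81 dB(A)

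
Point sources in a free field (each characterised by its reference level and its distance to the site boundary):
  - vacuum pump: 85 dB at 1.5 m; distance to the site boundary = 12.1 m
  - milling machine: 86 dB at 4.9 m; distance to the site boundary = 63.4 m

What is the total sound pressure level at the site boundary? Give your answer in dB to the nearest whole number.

Propagate each source to the receiver with L = L_ref − 20·log₁₀(r/r_ref), then add intensities.
vacuum pump: 85 − 20·log₁₀(12.1/1.5) = 85 − 18.13 = 66.87 dB.
milling machine: 86 − 20·log₁₀(63.4/4.9) = 86 − 22.24 = 63.76 dB.
Σ 10^(L/10) = 7.238e+06 → L_total = 10·log₁₀(7.238e+06) = 68.60 dB.

69 dB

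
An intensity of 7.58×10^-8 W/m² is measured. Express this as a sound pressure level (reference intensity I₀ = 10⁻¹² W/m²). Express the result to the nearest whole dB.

I/I₀ = 7.58×10^-8/10⁻¹² = 7.58×10^4, and L = 10·log₁₀(I/I₀).
L = 10·(0.8797 + 4) = 48.80 dB.

49 dB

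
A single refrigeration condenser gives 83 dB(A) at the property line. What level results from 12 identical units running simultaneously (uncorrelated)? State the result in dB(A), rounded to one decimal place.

93.8 dB(A)

L_total = L₁ + 10·log₁₀ N for N identical incoherent sources.
L_total = 83 + 10·log₁₀(12) = 83 + 10.792 = 93.79 dB(A).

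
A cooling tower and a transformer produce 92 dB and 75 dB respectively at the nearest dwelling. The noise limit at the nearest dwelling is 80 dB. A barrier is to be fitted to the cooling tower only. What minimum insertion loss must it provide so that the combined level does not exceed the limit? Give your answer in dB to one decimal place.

13.7 dB

The untreated sources together contribute 10^(75/10) = 3.162e+07, i.e. 75.00 dB.
To meet 80 dB overall, the treated cooling tower may contribute at most 10^(80/10) − 3.162e+07 = 6.838e+07, i.e. 78.35 dB.
Required insertion loss = 92 − 78.35 = 13.65 dB.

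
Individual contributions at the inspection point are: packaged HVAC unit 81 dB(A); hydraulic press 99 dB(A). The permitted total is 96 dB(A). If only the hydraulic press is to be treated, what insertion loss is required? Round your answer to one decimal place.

3.1 dB

The untreated sources together contribute 10^(81/10) = 1.259e+08, i.e. 81.00 dB(A).
The limit corresponds to 10^(96/10) = 3.981e+09; subtracting the fixed part leaves 3.855e+09 for the hydraulic press, i.e. 95.86 dB(A).
So the hydraulic press must be reduced from 99 to 95.86 dB(A): IL = 3.14 dB.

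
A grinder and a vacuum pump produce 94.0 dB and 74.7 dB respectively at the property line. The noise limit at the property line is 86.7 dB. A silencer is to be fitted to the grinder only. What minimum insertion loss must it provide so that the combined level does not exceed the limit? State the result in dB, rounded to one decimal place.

7.6 dB

The untreated sources together contribute 10^(74.7/10) = 2.951e+07, i.e. 74.70 dB.
To meet 86.7 dB overall, the treated grinder may contribute at most 10^(86.7/10) − 2.951e+07 = 4.382e+08, i.e. 86.42 dB.
Required insertion loss = 94.0 − 86.42 = 7.58 dB.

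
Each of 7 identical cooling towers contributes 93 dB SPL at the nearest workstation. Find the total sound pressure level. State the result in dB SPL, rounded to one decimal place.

With 7 equal, uncorrelated contributions the intensity is 7× that of one unit, giving a rise of 10·log₁₀ 7.
L_total = 93 + 10·log₁₀(7) = 93 + 8.451 = 101.45 dB SPL.

101.5 dB SPL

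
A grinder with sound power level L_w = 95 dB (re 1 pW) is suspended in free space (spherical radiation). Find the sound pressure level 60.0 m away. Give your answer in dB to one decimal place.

The power spreads over a sphere of area 4π·r², so L_p = L_w − 10·log₁₀(4π·r²).
4π·r² = 4.524e+04 m², 10·log₁₀ of that is 46.555 dB.
L_p = 95 − 46.555 = 48.44 dB.

48.4 dB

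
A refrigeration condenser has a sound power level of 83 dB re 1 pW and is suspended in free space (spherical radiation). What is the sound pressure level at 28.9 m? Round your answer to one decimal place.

L_p = L_w − 10·log₁₀(4π·r²) with r = 28.9 m.
4π·r² = 1.05e+04 m², 10·log₁₀ of that is 40.210 dB.
L_p = 83 − 40.210 = 42.79 dB.

42.8 dB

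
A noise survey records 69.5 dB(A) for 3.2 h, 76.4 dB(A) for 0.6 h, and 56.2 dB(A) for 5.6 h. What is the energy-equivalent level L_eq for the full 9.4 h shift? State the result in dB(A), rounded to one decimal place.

The energy average is taken in the linear domain: L_eq = 10·log₁₀[(Σ tᵢ·10^(Lᵢ/10))/T], T = 9.4 h.
Σ tᵢ·10^(Lᵢ/10) = 3.2·10^(69.5/10) + 0.6·10^(76.4/10) + 5.6·10^(56.2/10) = 5.705e+07.
L_eq = 10·log₁₀(5.705e+07/9.4) = 67.83 dB(A).

67.8 dB(A)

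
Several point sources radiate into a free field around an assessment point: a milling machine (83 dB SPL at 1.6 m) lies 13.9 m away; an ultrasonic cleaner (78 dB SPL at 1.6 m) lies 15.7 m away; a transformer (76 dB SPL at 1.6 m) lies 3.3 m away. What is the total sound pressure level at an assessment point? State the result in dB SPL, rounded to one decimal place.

71.0 dB SPL

Apply inverse-square spreading to bring every level to the receiver, then sum 10^(L/10).
milling machine: 83 − 20·log₁₀(13.9/1.6) = 83 − 18.78 = 64.22 dB SPL.
ultrasonic cleaner: 78 − 20·log₁₀(15.7/1.6) = 78 − 19.84 = 58.16 dB SPL.
transformer: 76 − 20·log₁₀(3.3/1.6) = 76 − 6.29 = 69.71 dB SPL.
Σ 10^(L/10) = 1.266e+07 → L_total = 10·log₁₀(1.266e+07) = 71.02 dB SPL.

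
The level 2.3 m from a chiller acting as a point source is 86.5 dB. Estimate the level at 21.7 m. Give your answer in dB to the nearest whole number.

67 dB

Spherical spreading from a point source gives a 20·log₁₀(r₂/r₁) drop.
L₂ = 86.5 − 20·log₁₀(21.7/2.3) = 86.5 − 19.495 = 67.01 dB.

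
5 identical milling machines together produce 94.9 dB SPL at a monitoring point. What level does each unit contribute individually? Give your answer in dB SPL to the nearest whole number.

88 dB SPL

For N identical incoherent sources L_total = L₁ + 10·log₁₀ N, so L₁ = 94.9 − 10·log₁₀(5) = 94.9 − 6.990.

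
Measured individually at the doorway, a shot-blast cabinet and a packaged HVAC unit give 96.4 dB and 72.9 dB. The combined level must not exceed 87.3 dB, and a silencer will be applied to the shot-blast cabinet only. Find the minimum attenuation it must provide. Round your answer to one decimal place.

Everything except the shot-blast cabinet sums to 10^(72.9/10) = 1.950e+07 in linear terms, 72.90 dB.
The limit corresponds to 10^(87.3/10) = 5.370e+08; subtracting the fixed part leaves 5.175e+08 for the shot-blast cabinet, i.e. 87.14 dB.
Required insertion loss = 96.4 − 87.14 = 9.26 dB.

9.3 dB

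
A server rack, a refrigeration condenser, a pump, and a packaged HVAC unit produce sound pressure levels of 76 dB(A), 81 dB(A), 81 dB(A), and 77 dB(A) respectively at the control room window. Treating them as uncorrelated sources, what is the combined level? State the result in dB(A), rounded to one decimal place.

For uncorrelated sources the intensities add, so convert each level to linear form, sum, and take 10·log₁₀ of the total.
Σ 10^(L/10) = 10^(76/10) + 10^(81/10) + 10^(81/10) + 10^(77/10) = 3.417e+08.
L_total = 10·log₁₀(3.417e+08) = 85.34 dB(A).

85.3 dB(A)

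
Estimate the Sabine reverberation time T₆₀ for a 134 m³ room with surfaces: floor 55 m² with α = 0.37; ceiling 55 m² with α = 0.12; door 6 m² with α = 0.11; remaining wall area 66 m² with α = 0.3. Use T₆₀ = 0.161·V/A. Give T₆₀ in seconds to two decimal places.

Total absorption A = 55·0.37 + 55·0.12 + 6·0.11 + 66·0.3 = 47.41 m² sabins.
T₆₀ = 0.161·V/A = 0.161·134/47.41 = 0.455 s.

0.46 s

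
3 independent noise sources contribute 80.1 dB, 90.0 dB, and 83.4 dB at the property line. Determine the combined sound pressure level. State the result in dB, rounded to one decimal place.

Incoherent sources combine by intensity addition: L_total = 10·log₁₀(Σ 10^(L_i/10)).
Σ 10^(L/10) = 10^(80.1/10) + 10^(90.0/10) + 10^(83.4/10) = 1.321e+09.
L_total = 10·log₁₀(1.321e+09) = 91.21 dB.

91.2 dB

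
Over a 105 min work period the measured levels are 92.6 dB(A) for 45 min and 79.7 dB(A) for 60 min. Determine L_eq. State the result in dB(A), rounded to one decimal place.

89.2 dB(A)

Weight each interval's intensity by its duration and average over T = 105 min:
Σ tᵢ·10^(Lᵢ/10) = 45·10^(92.6/10) + 60·10^(79.7/10) = 8.749e+10.
L_eq = 10·log₁₀(8.749e+10/105) = 89.21 dB(A).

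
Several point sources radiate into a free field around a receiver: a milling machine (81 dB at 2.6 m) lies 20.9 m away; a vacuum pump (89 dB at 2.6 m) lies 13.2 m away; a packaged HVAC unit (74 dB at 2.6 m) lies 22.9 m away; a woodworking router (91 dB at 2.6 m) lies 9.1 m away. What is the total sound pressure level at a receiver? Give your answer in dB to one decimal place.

81.3 dB

First find each source's level at the receiver (point-source: −20·log₁₀(r/r_ref)), then combine on an intensity basis.
milling machine: 81 − 20·log₁₀(20.9/2.6) = 81 − 18.10 = 62.90 dB.
vacuum pump: 89 − 20·log₁₀(13.2/2.6) = 89 − 14.11 = 74.89 dB.
packaged HVAC unit: 74 − 20·log₁₀(22.9/2.6) = 74 − 18.90 = 55.10 dB.
woodworking router: 91 − 20·log₁₀(9.1/2.6) = 91 − 10.88 = 80.12 dB.
Σ 10^(L/10) = 1.359e+08 → L_total = 10·log₁₀(1.359e+08) = 81.33 dB.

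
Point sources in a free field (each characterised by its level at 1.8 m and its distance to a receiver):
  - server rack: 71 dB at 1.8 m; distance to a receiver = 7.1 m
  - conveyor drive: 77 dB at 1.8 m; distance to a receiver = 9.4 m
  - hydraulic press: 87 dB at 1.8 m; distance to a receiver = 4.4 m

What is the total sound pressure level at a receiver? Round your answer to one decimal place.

First find each source's level at the receiver (point-source: −20·log₁₀(r/r_ref)), then combine on an intensity basis.
server rack: 71 − 20·log₁₀(7.1/1.8) = 71 − 11.92 = 59.08 dB.
conveyor drive: 77 − 20·log₁₀(9.4/1.8) = 77 − 14.36 = 62.64 dB.
hydraulic press: 87 − 20·log₁₀(4.4/1.8) = 87 − 7.76 = 79.24 dB.
Σ 10^(L/10) = 8.652e+07 → L_total = 10·log₁₀(8.652e+07) = 79.37 dB.

79.4 dB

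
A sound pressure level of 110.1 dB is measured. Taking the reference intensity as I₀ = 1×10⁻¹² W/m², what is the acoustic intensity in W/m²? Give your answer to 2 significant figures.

0.10 W/m²

I = I₀·10^(L/10) = 10⁻¹² × 10^(110.1/10) = 10^(-0.990).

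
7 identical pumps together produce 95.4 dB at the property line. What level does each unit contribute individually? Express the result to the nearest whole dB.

87 dB

For N identical incoherent sources L_total = L₁ + 10·log₁₀ N, so L₁ = 95.4 − 10·log₁₀(7) = 95.4 − 8.451.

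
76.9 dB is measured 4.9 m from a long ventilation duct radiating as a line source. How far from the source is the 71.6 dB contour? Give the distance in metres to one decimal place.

Line-source spreading drops the level by 10·log₁₀(r₂/r₁); inverting, r₂/r₁ = 10^(ΔL/10).
r₂ = 4.9·10^((76.9−71.6)/10) = 4.9·10^(5.3/10) = 16.60 m.

16.6 m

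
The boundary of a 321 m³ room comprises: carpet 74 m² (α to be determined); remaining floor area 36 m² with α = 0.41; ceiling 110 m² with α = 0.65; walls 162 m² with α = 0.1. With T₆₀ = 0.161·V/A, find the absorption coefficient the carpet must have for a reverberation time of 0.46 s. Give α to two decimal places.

From T₆₀ = 0.161·V/A, the target T₆₀ = 0.46 s needs A = 0.161·321/0.46 = 112.35 m².
Absorption from the other surfaces = 36·0.41 + 110·0.65 + 162·0.1 = 102.46 m², so the carpet must supply 9.89 m² over 74 m².
α = 9.89/74 = 0.134.

0.13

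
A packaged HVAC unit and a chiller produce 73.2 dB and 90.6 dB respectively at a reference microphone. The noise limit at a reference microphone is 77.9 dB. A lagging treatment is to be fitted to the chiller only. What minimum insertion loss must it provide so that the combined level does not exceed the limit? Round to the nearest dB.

14 dB

Fixed contribution from the other source: Σ 10^(L/10) = 10^(73.2/10) = 2.089e+07 (73.20 dB).
To meet 77.9 dB overall, the treated chiller may contribute at most 10^(77.9/10) − 2.089e+07 = 4.077e+07, i.e. 76.10 dB.
Required insertion loss = 90.6 − 76.10 = 14.50 dB.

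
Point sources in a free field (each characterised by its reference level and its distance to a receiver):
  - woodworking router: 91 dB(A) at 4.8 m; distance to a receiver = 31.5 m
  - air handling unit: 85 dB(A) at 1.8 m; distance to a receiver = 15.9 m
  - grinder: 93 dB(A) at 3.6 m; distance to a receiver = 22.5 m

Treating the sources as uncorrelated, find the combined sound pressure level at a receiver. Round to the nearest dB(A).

79 dB(A)

Apply inverse-square spreading to bring every level to the receiver, then sum 10^(L/10).
woodworking router: 91 − 20·log₁₀(31.5/4.8) = 91 − 16.34 = 74.66 dB(A).
air handling unit: 85 − 20·log₁₀(15.9/1.8) = 85 − 18.92 = 66.08 dB(A).
grinder: 93 − 20·log₁₀(22.5/3.6) = 93 − 15.92 = 77.08 dB(A).
Σ 10^(L/10) = 8.436e+07 → L_total = 10·log₁₀(8.436e+07) = 79.26 dB(A).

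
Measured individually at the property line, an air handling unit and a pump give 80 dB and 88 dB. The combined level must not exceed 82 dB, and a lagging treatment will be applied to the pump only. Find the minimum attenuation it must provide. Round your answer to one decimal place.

Fixed contribution from the other source: Σ 10^(L/10) = 10^(80/10) = 1.000e+08 (80.00 dB).
To meet 82 dB overall, the treated pump may contribute at most 10^(82/10) − 1.000e+08 = 5.849e+07, i.e. 77.67 dB.
Required insertion loss = 88 − 77.67 = 10.33 dB.

10.3 dB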